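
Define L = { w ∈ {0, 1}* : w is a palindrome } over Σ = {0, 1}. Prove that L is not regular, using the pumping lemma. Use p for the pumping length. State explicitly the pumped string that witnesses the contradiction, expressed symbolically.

0^{p+k} 1 0^p

Toward a contradiction, assume L is regular with pumping length p.
Take w = 0^p 1 0^p, a palindrome of length 2p+1 ≥ p.
Write w = xyz as guaranteed by the lemma, with |xy| ≤ p and |y| > 0.
Since the first p symbols of w are all 0's and |xy| ≤ p, y lies entirely in the leading 0-block: y = 0^k for some k with 1 ≤ k ≤ p.
Pump with i = 2: xy^2z = 0^{p+k} 1 0^p. Its reverse is 0^p 1 0^{p+k}, which differs from xy^2z since k ≥ 1. So xy^2z is not a palindrome and xy^2z ∉ L.
This is a contradiction; hence L is not regular.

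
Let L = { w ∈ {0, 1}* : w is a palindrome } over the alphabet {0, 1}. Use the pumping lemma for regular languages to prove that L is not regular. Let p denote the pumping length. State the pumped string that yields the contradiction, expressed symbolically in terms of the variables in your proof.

0^{p+k} 1 0^p

Assume L is regular. Let p be the pumping length given by the pumping lemma.
Take w = 0^p 1 0^p, a palindrome of length 2p+1 ≥ p.
By the pumping lemma, w = xyz with |xy| ≤ p and |y| ≥ 1.
Because |xy| ≤ p and w begins with p copies of 0, we have y = 0^k with 1 ≤ k ≤ p.
Pump with i = 2: xy^2z = 0^{p+k} 1 0^p. Its reverse is 0^p 1 0^{p+k}, which differs from xy^2z since k ≥ 1. So xy^2z is not a palindrome and xy^2z ∉ L.
Contradiction. Therefore L is not regular.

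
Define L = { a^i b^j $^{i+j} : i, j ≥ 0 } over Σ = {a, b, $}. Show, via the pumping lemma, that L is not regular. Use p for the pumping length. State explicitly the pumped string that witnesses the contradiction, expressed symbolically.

a^{p+k} b^p $^{2p}

Assume L is regular; let p be its pumping constant.
Take w = a^p b^p $^{2p} ∈ L (with i=j=p, i+j=2p), |w| = 4p ≥ p.
The pumping lemma gives a decomposition w = xyz where |xy| ≤ p and |y| ≥ 1.
Because |xy| ≤ p and w begins with p copies of a, we have y = a^k with 1 ≤ k ≤ p.
Consider xy^2z = a^{p+k} b^p $^{2p}. Now the a- and b-counts sum to 2p+k, but the $-count is 2p ≠ 2p+k. So xy^2z ∉ L.
This contradicts the pumping lemma, so L is not regular.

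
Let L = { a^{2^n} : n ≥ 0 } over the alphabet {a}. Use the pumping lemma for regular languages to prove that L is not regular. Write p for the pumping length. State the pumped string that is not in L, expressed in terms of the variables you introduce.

Toward a contradiction, assume L is regular with pumping length p.
Take w = a^{2^p} ∈ L with |w| = 2^p ≥ p.
By the pumping lemma, w = xyz with |xy| ≤ p and |y| > 0.
Then y = a^k for some k with 1 ≤ k ≤ p.
Pump with i = 2: xy^2z = a^{2^p+k}. Since 1 ≤ k ≤ p < 2^p, we have 2^p < 2^p+k < 2^{p+1}, so 2^p+k is not a power of 2. So xy^2z ∉ L.
This contradicts the pumping lemma, so L is not regular.

a^{2^p+k}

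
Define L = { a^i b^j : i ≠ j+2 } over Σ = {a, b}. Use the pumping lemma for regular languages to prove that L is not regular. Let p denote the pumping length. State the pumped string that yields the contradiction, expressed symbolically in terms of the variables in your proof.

Assume L is regular. Let p be the pumping length given by the pumping lemma.
Choose w = a^p b^{p+p!-2}. Since p ≠ (p+p!-2)+2 = p+p!, w ∈ L; and |w| ≥ p.
The pumping lemma gives a decomposition w = xyz where |xy| ≤ p and y is nonempty.
Since the first p symbols of w are all a's and |xy| ≤ p, y lies entirely in the leading a-block: y = a^k for some k with 1 ≤ k ≤ p.
Since 1 ≤ k ≤ p, k divides p!; set t = 1 + p!/k. Then xy^t z has p + (p!/k)·k = p + p! copies of a. Now the a-count is p+p! and (b-count)+2 = (p+p!-2)+2 = p+p!, so i ≠ j+2 fails. So xy^t z = a^{p+p!} b^{p+p!-2} ∉ L.
Contradiction. Therefore L is not regular.

a^{p+p!} b^{p+p!-2}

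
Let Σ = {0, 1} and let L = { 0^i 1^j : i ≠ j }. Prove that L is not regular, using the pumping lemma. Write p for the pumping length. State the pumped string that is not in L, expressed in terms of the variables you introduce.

Assume L is regular. Let p be the pumping length given by the pumping lemma.
Choose w = 0^p 1^{p+p!}. Since p ≠ p+p!, w ∈ L; and |w| ≥ p.
By the pumping lemma, w = xyz with |xy| ≤ p and y is nonempty.
Because |xy| ≤ p and w begins with p copies of 0, we have y = 0^k with 1 ≤ k ≤ p.
Since 1 ≤ k ≤ p, k divides p!; set t = 1 + p!/k. Then xy^t z has p + (p!/k)·k = p + p! copies of 0. Now the 0-count equals the 1-count, so i ≠ j fails. So xy^t z = 0^{p+p!} 1^{p+p!} ∉ L.
Contradiction. Therefore L is not regular.

0^{p+p!} 1^{p+p!}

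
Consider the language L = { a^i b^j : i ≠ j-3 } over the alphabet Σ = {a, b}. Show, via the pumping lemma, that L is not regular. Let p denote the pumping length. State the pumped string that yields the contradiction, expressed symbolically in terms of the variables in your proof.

Toward a contradiction, assume L is regular with pumping length p.
Choose w = a^p b^{p+p!+3}. Since p ≠ (p+p!+3)-3 = p+p!, w ∈ L; and |w| ≥ p.
The pumping lemma gives a decomposition w = xyz where |xy| ≤ p and |y| ≥ 1.
The first p characters of w are a's, so xy (and hence y) consists only of a's. Write y = a^k, 1 ≤ k ≤ p.
Since 1 ≤ k ≤ p, k divides p!; set t = 1 + p!/k. Then xy^t z has p + (p!/k)·k = p + p! copies of a. Now the a-count is p+p! and (b-count)-3 = (p+p!+3)-3 = p+p!, so i ≠ j-3 fails. So xy^t z = a^{p+p!} b^{p+p!+3} ∉ L.
Contradiction. Therefore L is not regular.

a^{p+p!} b^{p+p!+3}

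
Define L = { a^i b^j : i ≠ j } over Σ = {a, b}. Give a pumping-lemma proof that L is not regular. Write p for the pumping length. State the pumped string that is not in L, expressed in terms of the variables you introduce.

Assume L is regular. Let p be the pumping length given by the pumping lemma.
Choose w = a^p b^{p+p!}. Since p ≠ p+p!, w ∈ L; and |w| ≥ p.
The pumping lemma gives a decomposition w = xyz where |xy| ≤ p and y is nonempty.
Because |xy| ≤ p and w begins with p copies of a, we have y = a^k with 1 ≤ k ≤ p.
Since 1 ≤ k ≤ p, k divides p!; set t = 1 + p!/k. Then xy^t z has p + (p!/k)·k = p + p! copies of a. Now the a-count equals the b-count, so i ≠ j fails. So xy^t z = a^{p+p!} b^{p+p!} ∉ L.
This contradicts the pumping lemma, so L is not regular.

a^{p+p!} b^{p+p!}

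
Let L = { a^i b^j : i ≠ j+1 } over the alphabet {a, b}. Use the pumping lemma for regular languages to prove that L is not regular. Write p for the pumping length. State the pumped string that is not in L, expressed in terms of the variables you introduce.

a^{p+p!} b^{p+p!-1}

Assume L is regular. Let p be the pumping length given by the pumping lemma.
Choose w = a^p b^{p+p!-1}. Since p ≠ (p+p!-1)+1 = p+p!, w ∈ L; and |w| ≥ p.
The pumping lemma gives a decomposition w = xyz where |xy| ≤ p and y is nonempty.
Since the first p symbols of w are all a's and |xy| ≤ p, y lies entirely in the leading a-block: y = a^k for some k with 1 ≤ k ≤ p.
Since 1 ≤ k ≤ p, k divides p!; set t = 1 + p!/k. Then xy^t z has p + (p!/k)·k = p + p! copies of a. Now the a-count is p+p! and (b-count)+1 = (p+p!-1)+1 = p+p!, so i ≠ j+1 fails. So xy^t z = a^{p+p!} b^{p+p!-1} ∉ L.
This contradicts the pumping lemma, so L is not regular.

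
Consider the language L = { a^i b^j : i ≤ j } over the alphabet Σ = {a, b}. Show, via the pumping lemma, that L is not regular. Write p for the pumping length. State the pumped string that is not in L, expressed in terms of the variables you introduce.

a^{p+k} b^p

Assume L is regular. Let p be the pumping length given by the pumping lemma.
Choose w = a^p b^p ∈ L, with |w| = 2p ≥ p.
The pumping lemma gives a decomposition w = xyz where |xy| ≤ p and |y| > 0.
The first p characters of w are a's, so xy (and hence y) consists only of a's. Write y = a^k, 1 ≤ k ≤ p.
Consider xy^2z = a^{p+k} b^p. Since k ≥ 1, the a-count p+k exceeds the b-count p, so i ≤ j fails; thus xy^2z ∉ L.
This is a contradiction; hence L is not regular.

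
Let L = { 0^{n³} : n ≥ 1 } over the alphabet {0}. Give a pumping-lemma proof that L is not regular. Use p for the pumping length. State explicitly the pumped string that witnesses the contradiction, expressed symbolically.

0^{p³+k}

Toward a contradiction, assume L is regular with pumping length p.
Take w = 0^{p³} ∈ L with |w| = p³ ≥ p.
By the pumping lemma, w = xyz with |xy| ≤ p and |y| ≥ 1.
Then y = 0^k for some k with 1 ≤ k ≤ p.
Pump with i = 2: xy^2z = 0^{p³+k}. Since 1 ≤ k ≤ p, p³ < p³+k ≤ p³+p < p³+3p²+3p+1 = (p+1)³, so p³+k is not a perfect cube. So xy^2z ∉ L.
This contradicts the pumping lemma, so L is not regular.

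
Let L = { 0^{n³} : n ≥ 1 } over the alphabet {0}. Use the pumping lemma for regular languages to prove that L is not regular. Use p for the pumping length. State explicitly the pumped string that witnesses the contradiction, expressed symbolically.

0^{p³+k}

Assume L is regular; let p be its pumping constant.
Take w = 0^{p³} ∈ L with |w| = p³ ≥ p.
By the pumping lemma, w = xyz with |xy| ≤ p and |y| > 0.
Then y = 0^k for some k with 1 ≤ k ≤ p.
Pump with i = 2: xy^2z = 0^{p³+k}. Since 1 ≤ k ≤ p, p³ < p³+k ≤ p³+p < p³+3p²+3p+1 = (p+1)³, so p³+k is not a perfect cube. So xy^2z ∉ L.
Contradiction. Therefore L is not regular.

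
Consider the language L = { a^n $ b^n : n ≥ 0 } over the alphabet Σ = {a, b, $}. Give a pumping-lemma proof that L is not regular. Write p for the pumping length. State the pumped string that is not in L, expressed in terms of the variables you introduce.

a^{p+k} $ b^p

Suppose for contradiction that L is regular, and let p be the pumping length.
Take w = a^p $ b^p ∈ L with |w| = 2p+1 ≥ p.
By the pumping lemma, w = xyz with |xy| ≤ p and y is nonempty.
The first p characters of w are a's, so xy (and hence y) consists only of a's. Write y = a^k, 1 ≤ k ≤ p.
Pump with i = 2: xy^2z = a^{p+k} $ b^p, which would require p+k = p. But k ≥ 1, so xy^2z ∉ L.
This is a contradiction; hence L is not regular.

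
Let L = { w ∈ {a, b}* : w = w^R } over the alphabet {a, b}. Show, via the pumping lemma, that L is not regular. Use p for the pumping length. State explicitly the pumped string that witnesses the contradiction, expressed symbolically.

Suppose for contradiction that L is regular, and let p be the pumping length.
Take w = a^p b a^p, a palindrome of length 2p+1 ≥ p.
By the pumping lemma, w = xyz with |xy| ≤ p and |y| ≥ 1.
Since the first p symbols of w are all a's and |xy| ≤ p, y lies entirely in the leading a-block: y = a^k for some k with 1 ≤ k ≤ p.
Pump with i = 2: xy^2z = a^{p+k} b a^p. Its reverse is a^p b a^{p+k}, which differs from xy^2z since k ≥ 1. So xy^2z is not a palindrome and xy^2z ∉ L.
This is a contradiction; hence L is not regular.

a^{p+k} b a^p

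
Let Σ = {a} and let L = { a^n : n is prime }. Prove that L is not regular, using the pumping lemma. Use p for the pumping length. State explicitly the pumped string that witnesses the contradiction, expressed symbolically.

a^{q(1+k)}

Assume L is regular. Let p be the pumping length given by the pumping lemma.
Let q be a prime with q ≥ p+2 (infinitely many primes exist), and take w = a^q ∈ L with |w| = q ≥ p.
The pumping lemma gives a decomposition w = xyz where |xy| ≤ p and |y| > 0.
Then y = a^k for some k with 1 ≤ k ≤ p.
Since 1 ≤ k ≤ p, |xz| = q-k. Pump with i = q+1: |xy^{q+1}z| = (q-k)+(q+1)k = q+qk = q(1+k), which is composite (both factors ≥ 2). So xy^{q+1}z = a^{q(1+k)} ∉ L.
This is a contradiction; hence L is not regular.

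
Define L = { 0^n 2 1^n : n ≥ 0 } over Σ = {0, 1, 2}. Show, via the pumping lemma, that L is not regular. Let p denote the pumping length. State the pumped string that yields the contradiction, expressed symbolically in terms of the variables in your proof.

Assume L is regular. Let p be the pumping length given by the pumping lemma.
Take w = 0^p 2 1^p ∈ L with |w| = 2p+1 ≥ p.
Write w = xyz as guaranteed by the lemma, with |xy| ≤ p and |y| > 0.
The first p characters of w are 0's, so xy (and hence y) consists only of 0's. Write y = 0^k, 1 ≤ k ≤ p.
Pump with i = 2: xy^2z = 0^{p+k} 2 1^p, which would require p+k = p. But k ≥ 1, so xy^2z ∉ L.
This is a contradiction; hence L is not regular.

0^{p+k} 2 1^p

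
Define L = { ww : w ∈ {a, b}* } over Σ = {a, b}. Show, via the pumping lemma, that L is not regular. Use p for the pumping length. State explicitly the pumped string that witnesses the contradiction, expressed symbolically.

a^{p+k} b^p a^p b^p

Toward a contradiction, assume L is regular with pumping length p.
Take w = a^p b^p a^p b^p = uu where u = a^pb^p; then w ∈ L and |w| = 4p ≥ p.
By the pumping lemma, w = xyz with |xy| ≤ p and y is nonempty.
The first p characters of w are a's, so xy (and hence y) consists only of a's. Write y = a^k, 1 ≤ k ≤ p.
Pump with i = 2: xy^2z = a^{p+k} b^p a^p b^p, of length 4p+k. Suppose this equals vv. The string starts with a and ends with b, so v does too; thus the boundary between the two copies of v is a b→a transition. There is exactly one such transition, at position 2p+k, so |v| = 2p+k and |vv| = 4p+2k ≠ 4p+k since k ≥ 1. So xy^2z ∉ L.
This contradicts the pumping lemma, so L is not regular.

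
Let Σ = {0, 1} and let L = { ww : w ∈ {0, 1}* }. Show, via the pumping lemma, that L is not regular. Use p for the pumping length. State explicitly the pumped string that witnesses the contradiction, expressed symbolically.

0^{p+k} 1^p 0^p 1^p

Suppose for contradiction that L is regular, and let p be the pumping length.
Take w = 0^p 1^p 0^p 1^p = uu where u = 0^p1^p; then w ∈ L and |w| = 4p ≥ p.
The pumping lemma gives a decomposition w = xyz where |xy| ≤ p and |y| > 0.
Because |xy| ≤ p and w begins with p copies of 0, we have y = 0^k with 1 ≤ k ≤ p.
Pump with i = 2: xy^2z = 0^{p+k} 1^p 0^p 1^p, of length 4p+k. Suppose this equals vv. The string starts with 0 and ends with 1, so v does too; thus the boundary between the two copies of v is a 1→0 transition. There is exactly one such transition, at position 2p+k, so |v| = 2p+k and |vv| = 4p+2k ≠ 4p+k since k ≥ 1. So xy^2z ∉ L.
Contradiction. Therefore L is not regular.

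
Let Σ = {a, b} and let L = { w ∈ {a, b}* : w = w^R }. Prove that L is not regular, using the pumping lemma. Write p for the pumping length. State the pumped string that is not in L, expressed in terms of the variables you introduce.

Assume L is regular; let p be its pumping constant.
Take w = a^p b a^p, a palindrome of length 2p+1 ≥ p.
The pumping lemma gives a decomposition w = xyz where |xy| ≤ p and |y| ≥ 1.
Because |xy| ≤ p and w begins with p copies of a, we have y = a^k with 1 ≤ k ≤ p.
Pump with i = 2: xy^2z = a^{p+k} b a^p. Its reverse is a^p b a^{p+k}, which differs from xy^2z since k ≥ 1. So xy^2z is not a palindrome and xy^2z ∉ L.
This is a contradiction; hence L is not regular.

a^{p+k} b a^p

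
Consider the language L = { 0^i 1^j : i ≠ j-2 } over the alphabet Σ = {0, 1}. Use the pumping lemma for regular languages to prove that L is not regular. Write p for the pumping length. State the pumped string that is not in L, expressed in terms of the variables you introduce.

Assume L is regular; let p be its pumping constant.
Choose w = 0^p 1^{p+p!+2}. Since p ≠ (p+p!+2)-2 = p+p!, w ∈ L; and |w| ≥ p.
Write w = xyz as guaranteed by the lemma, with |xy| ≤ p and y is nonempty.
The first p characters of w are 0's, so xy (and hence y) consists only of 0's. Write y = 0^k, 1 ≤ k ≤ p.
Since 1 ≤ k ≤ p, k divides p!; set t = 1 + p!/k. Then xy^t z has p + (p!/k)·k = p + p! copies of 0. Now the 0-count is p+p! and (1-count)-2 = (p+p!+2)-2 = p+p!, so i ≠ j-2 fails. So xy^t z = 0^{p+p!} 1^{p+p!+2} ∉ L.
This is a contradiction; hence L is not regular.

0^{p+p!} 1^{p+p!+2}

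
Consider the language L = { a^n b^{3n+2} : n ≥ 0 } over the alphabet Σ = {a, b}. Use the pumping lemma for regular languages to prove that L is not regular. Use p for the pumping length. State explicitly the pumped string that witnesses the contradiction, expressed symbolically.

a^{p+k} b^{3p+2}

Suppose for contradiction that L is regular, and let p be the pumping length.
Choose w = a^p b^{3p+2}, which is in L with |w| = 4p+2 ≥ p.
Write w = xyz as guaranteed by the lemma, with |xy| ≤ p and |y| ≥ 1.
Since the first p symbols of w are all a's and |xy| ≤ p, y lies entirely in the leading a-block: y = a^k for some k with 1 ≤ k ≤ p.
Pump with i = 2: xy^2z = a^{p+k} b^{3p+2}. For this to lie in L we would need 3p+2 = 3(p+k)+2, which forces k = 0. But k ≥ 1, so xy^2z ∉ L.
This contradicts the pumping lemma, so L is not regular.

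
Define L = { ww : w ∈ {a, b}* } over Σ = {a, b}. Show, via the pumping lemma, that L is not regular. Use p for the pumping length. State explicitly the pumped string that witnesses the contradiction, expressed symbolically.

Toward a contradiction, assume L is regular with pumping length p.
Take w = a^p b^p a^p b^p = uu where u = a^pb^p; then w ∈ L and |w| = 4p ≥ p.
The pumping lemma gives a decomposition w = xyz where |xy| ≤ p and |y| ≥ 1.
The first p characters of w are a's, so xy (and hence y) consists only of a's. Write y = a^k, 1 ≤ k ≤ p.
Pump with i = 2: xy^2z = a^{p+k} b^p a^p b^p, of length 4p+k. Suppose this equals vv. The string starts with a and ends with b, so v does too; thus the boundary between the two copies of v is a b→a transition. There is exactly one such transition, at position 2p+k, so |v| = 2p+k and |vv| = 4p+2k ≠ 4p+k since k ≥ 1. So xy^2z ∉ L.
Contradiction. Therefore L is not regular.

a^{p+k} b^p a^p b^p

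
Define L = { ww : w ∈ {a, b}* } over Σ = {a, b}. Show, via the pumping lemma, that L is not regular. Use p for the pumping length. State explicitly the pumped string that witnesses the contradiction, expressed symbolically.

a^{p+k} b^p a^p b^p

Assume L is regular; let p be its pumping constant.
Take w = a^p b^p a^p b^p = uu where u = a^pb^p; then w ∈ L and |w| = 4p ≥ p.
The pumping lemma gives a decomposition w = xyz where |xy| ≤ p and |y| ≥ 1.
Because |xy| ≤ p and w begins with p copies of a, we have y = a^k with 1 ≤ k ≤ p.
Pump with i = 2: xy^2z = a^{p+k} b^p a^p b^p, of length 4p+k. Suppose this equals vv. The string starts with a and ends with b, so v does too; thus the boundary between the two copies of v is a b→a transition. There is exactly one such transition, at position 2p+k, so |v| = 2p+k and |vv| = 4p+2k ≠ 4p+k since k ≥ 1. So xy^2z ∉ L.
This is a contradiction; hence L is not regular.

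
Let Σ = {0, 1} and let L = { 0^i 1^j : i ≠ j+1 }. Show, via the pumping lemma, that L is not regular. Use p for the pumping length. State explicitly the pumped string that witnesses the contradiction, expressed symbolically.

0^{p+p!} 1^{p+p!-1}

Suppose for contradiction that L is regular, and let p be the pumping length.
Choose w = 0^p 1^{p+p!-1}. Since p ≠ (p+p!-1)+1 = p+p!, w ∈ L; and |w| ≥ p.
Write w = xyz as guaranteed by the lemma, with |xy| ≤ p and |y| ≥ 1.
Since the first p symbols of w are all 0's and |xy| ≤ p, y lies entirely in the leading 0-block: y = 0^k for some k with 1 ≤ k ≤ p.
Since 1 ≤ k ≤ p, k divides p!; set t = 1 + p!/k. Then xy^t z has p + (p!/k)·k = p + p! copies of 0. Now the 0-count is p+p! and (1-count)+1 = (p+p!-1)+1 = p+p!, so i ≠ j+1 fails. So xy^t z = 0^{p+p!} 1^{p+p!-1} ∉ L.
This contradicts the pumping lemma, so L is not regular.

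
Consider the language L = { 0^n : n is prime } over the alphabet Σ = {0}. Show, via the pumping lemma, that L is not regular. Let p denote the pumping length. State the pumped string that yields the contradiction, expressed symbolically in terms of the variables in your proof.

Suppose for contradiction that L is regular, and let p be the pumping length.
Let q be a prime with q ≥ p+2 (infinitely many primes exist), and take w = 0^q ∈ L with |w| = q ≥ p.
By the pumping lemma, w = xyz with |xy| ≤ p and y is nonempty.
Then y = 0^k for some k with 1 ≤ k ≤ p.
Since 1 ≤ k ≤ p, |xz| = q-k. Pump with i = q+1: |xy^{q+1}z| = (q-k)+(q+1)k = q+qk = q(1+k), which is composite (both factors ≥ 2). So xy^{q+1}z = 0^{q(1+k)} ∉ L.
Contradiction. Therefore L is not regular.

0^{q(1+k)}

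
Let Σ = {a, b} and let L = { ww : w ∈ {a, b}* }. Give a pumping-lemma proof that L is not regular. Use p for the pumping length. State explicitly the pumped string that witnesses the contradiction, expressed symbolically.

a^{p+k} b^p a^p b^p

Assume L is regular; let p be its pumping constant.
Take w = a^p b^p a^p b^p = uu where u = a^pb^p; then w ∈ L and |w| = 4p ≥ p.
Write w = xyz as guaranteed by the lemma, with |xy| ≤ p and |y| > 0.
The first p characters of w are a's, so xy (and hence y) consists only of a's. Write y = a^k, 1 ≤ k ≤ p.
Pump with i = 2: xy^2z = a^{p+k} b^p a^p b^p, of length 4p+k. Suppose this equals vv. The string starts with a and ends with b, so v does too; thus the boundary between the two copies of v is a b→a transition. There is exactly one such transition, at position 2p+k, so |v| = 2p+k and |vv| = 4p+2k ≠ 4p+k since k ≥ 1. So xy^2z ∉ L.
This contradicts the pumping lemma, so L is not regular.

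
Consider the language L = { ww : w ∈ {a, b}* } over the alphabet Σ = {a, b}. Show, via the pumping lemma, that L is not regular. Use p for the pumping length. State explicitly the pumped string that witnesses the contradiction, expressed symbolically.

a^{p+k} b^p a^p b^p

Assume L is regular. Let p be the pumping length given by the pumping lemma.
Take w = a^p b^p a^p b^p = uu where u = a^pb^p; then w ∈ L and |w| = 4p ≥ p.
By the pumping lemma, w = xyz with |xy| ≤ p and |y| > 0.
The first p characters of w are a's, so xy (and hence y) consists only of a's. Write y = a^k, 1 ≤ k ≤ p.
Pump with i = 2: xy^2z = a^{p+k} b^p a^p b^p, of length 4p+k. Suppose this equals vv. The string starts with a and ends with b, so v does too; thus the boundary between the two copies of v is a b→a transition. There is exactly one such transition, at position 2p+k, so |v| = 2p+k and |vv| = 4p+2k ≠ 4p+k since k ≥ 1. So xy^2z ∉ L.
This contradicts the pumping lemma, so L is not regular.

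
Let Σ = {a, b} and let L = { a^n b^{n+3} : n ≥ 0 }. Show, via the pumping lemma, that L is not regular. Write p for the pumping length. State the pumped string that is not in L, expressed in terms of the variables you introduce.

a^{p+k} b^{p+3}

Assume L is regular. Let p be the pumping length given by the pumping lemma.
Take w = a^p b^{p+3}. Then w ∈ L and |w| = 2p+3 ≥ p.
Write w = xyz as guaranteed by the lemma, with |xy| ≤ p and |y| ≥ 1.
Because |xy| ≤ p and w begins with p copies of a, we have y = a^k with 1 ≤ k ≤ p.
Pump with i = 2: xy^2z = a^{p+k} b^{p+3}. For this to lie in L we would need p+3 = (p+k)+3, which forces k = 0. But k ≥ 1, so xy^2z ∉ L.
Contradiction. Therefore L is not regular.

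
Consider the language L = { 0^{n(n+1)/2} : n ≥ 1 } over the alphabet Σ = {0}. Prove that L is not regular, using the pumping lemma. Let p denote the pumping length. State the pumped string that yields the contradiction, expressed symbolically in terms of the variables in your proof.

Assume L is regular. Let p be the pumping length given by the pumping lemma.
Take w = 0^{p(p+1)/2} ∈ L with |w| = p(p+1)/2 ≥ p.
By the pumping lemma, w = xyz with |xy| ≤ p and |y| > 0.
Then y = 0^k for some k with 1 ≤ k ≤ p.
Pump with i = 2: xy^2z = 0^{p(p+1)/2+k}. Since 1 ≤ k ≤ p, p(p+1)/2 < p(p+1)/2+k ≤ p(p+1)/2+p < (p+1)(p+2)/2, so p(p+1)/2+k is strictly between consecutive triangular numbers. So xy^2z ∉ L.
This contradicts the pumping lemma, so L is not regular.

0^{p(p+1)/2+k}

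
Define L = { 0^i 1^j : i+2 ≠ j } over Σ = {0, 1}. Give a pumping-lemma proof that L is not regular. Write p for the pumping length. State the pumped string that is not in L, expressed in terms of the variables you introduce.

0^{p+p!} 1^{p+p!+2}

Toward a contradiction, assume L is regular with pumping length p.
Choose w = 0^p 1^{p+p!+2}. Since p ≠ (p+p!+2)-2 = p+p!, w ∈ L; and |w| ≥ p.
By the pumping lemma, w = xyz with |xy| ≤ p and y is nonempty.
The first p characters of w are 0's, so xy (and hence y) consists only of 0's. Write y = 0^k, 1 ≤ k ≤ p.
Since 1 ≤ k ≤ p, k divides p!; set t = 1 + p!/k. Then xy^t z has p + (p!/k)·k = p + p! copies of 0. Now the 0-count is p+p! and (1-count)-2 = (p+p!+2)-2 = p+p!, so i+2 ≠ j fails. So xy^t z = 0^{p+p!} 1^{p+p!+2} ∉ L.
This is a contradiction; hence L is not regular.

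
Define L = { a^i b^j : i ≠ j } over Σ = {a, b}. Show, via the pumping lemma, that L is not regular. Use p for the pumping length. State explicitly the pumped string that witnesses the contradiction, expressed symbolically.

Assume L is regular. Let p be the pumping length given by the pumping lemma.
Choose w = a^p b^{p+p!}. Since p ≠ p+p!, w ∈ L; and |w| ≥ p.
By the pumping lemma, w = xyz with |xy| ≤ p and |y| ≥ 1.
Because |xy| ≤ p and w begins with p copies of a, we have y = a^k with 1 ≤ k ≤ p.
Since 1 ≤ k ≤ p, k divides p!; set t = 1 + p!/k. Then xy^t z has p + (p!/k)·k = p + p! copies of a. Now the a-count equals the b-count, so i ≠ j fails. So xy^t z = a^{p+p!} b^{p+p!} ∉ L.
Contradiction. Therefore L is not regular.

a^{p+p!} b^{p+p!}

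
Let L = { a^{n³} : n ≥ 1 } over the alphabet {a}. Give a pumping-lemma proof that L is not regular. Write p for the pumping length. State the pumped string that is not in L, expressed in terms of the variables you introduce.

Assume L is regular. Let p be the pumping length given by the pumping lemma.
Take w = a^{p³} ∈ L with |w| = p³ ≥ p.
Write w = xyz as guaranteed by the lemma, with |xy| ≤ p and |y| > 0.
Then y = a^k for some k with 1 ≤ k ≤ p.
Pump with i = 2: xy^2z = a^{p³+k}. Since 1 ≤ k ≤ p, p³ < p³+k ≤ p³+p < p³+3p²+3p+1 = (p+1)³, so p³+k is not a perfect cube. So xy^2z ∉ L.
This is a contradiction; hence L is not regular.

a^{p³+k}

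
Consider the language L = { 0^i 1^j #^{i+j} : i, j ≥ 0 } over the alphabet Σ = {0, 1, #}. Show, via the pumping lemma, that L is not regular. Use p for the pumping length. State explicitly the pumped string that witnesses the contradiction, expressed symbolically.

0^{p+k} 1^p #^{2p}

Assume L is regular. Let p be the pumping length given by the pumping lemma.
Take w = 0^p 1^p #^{2p} ∈ L (with i=j=p, i+j=2p), |w| = 4p ≥ p.
Write w = xyz as guaranteed by the lemma, with |xy| ≤ p and |y| ≥ 1.
Because |xy| ≤ p and w begins with p copies of 0, we have y = 0^k with 1 ≤ k ≤ p.
Consider xy^2z = 0^{p+k} 1^p #^{2p}. Now the 0- and 1-counts sum to 2p+k, but the #-count is 2p ≠ 2p+k. So xy^2z ∉ L.
This contradicts the pumping lemma, so L is not regular.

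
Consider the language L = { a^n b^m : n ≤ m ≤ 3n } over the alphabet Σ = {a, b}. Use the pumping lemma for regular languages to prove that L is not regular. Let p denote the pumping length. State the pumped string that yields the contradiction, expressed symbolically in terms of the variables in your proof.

a^{p+k} b^p

Toward a contradiction, assume L is regular with pumping length p.
Take w = a^p b^p ∈ L (since p ≤ p ≤ 3p), with |w| = 2p ≥ p.
By the pumping lemma, w = xyz with |xy| ≤ p and y is nonempty.
Since the first p symbols of w are all a's and |xy| ≤ p, y lies entirely in the leading a-block: y = a^k for some k with 1 ≤ k ≤ p.
Pump with i = 2: xy^2z = a^{p+k} b^p. Now n = p+k > p = m, so the condition n ≤ m fails. Thus xy^2z ∉ L.
Contradiction. Therefore L is not regular.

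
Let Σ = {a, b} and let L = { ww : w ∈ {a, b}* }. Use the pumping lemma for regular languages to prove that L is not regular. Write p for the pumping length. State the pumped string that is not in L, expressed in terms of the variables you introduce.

a^{p+k} b^p a^p b^p

Assume L is regular. Let p be the pumping length given by the pumping lemma.
Take w = a^p b^p a^p b^p = uu where u = a^pb^p; then w ∈ L and |w| = 4p ≥ p.
Write w = xyz as guaranteed by the lemma, with |xy| ≤ p and |y| > 0.
Since the first p symbols of w are all a's and |xy| ≤ p, y lies entirely in the leading a-block: y = a^k for some k with 1 ≤ k ≤ p.
Pump with i = 2: xy^2z = a^{p+k} b^p a^p b^p, of length 4p+k. Suppose this equals vv. The string starts with a and ends with b, so v does too; thus the boundary between the two copies of v is a b→a transition. There is exactly one such transition, at position 2p+k, so |v| = 2p+k and |vv| = 4p+2k ≠ 4p+k since k ≥ 1. So xy^2z ∉ L.
Contradiction. Therefore L is not regular.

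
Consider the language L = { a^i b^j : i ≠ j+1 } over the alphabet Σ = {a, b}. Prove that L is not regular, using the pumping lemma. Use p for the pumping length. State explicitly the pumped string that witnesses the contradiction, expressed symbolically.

a^{p+p!} b^{p+p!-1}

Suppose for contradiction that L is regular, and let p be the pumping length.
Choose w = a^p b^{p+p!-1}. Since p ≠ (p+p!-1)+1 = p+p!, w ∈ L; and |w| ≥ p.
By the pumping lemma, w = xyz with |xy| ≤ p and |y| > 0.
The first p characters of w are a's, so xy (and hence y) consists only of a's. Write y = a^k, 1 ≤ k ≤ p.
Since 1 ≤ k ≤ p, k divides p!; set t = 1 + p!/k. Then xy^t z has p + (p!/k)·k = p + p! copies of a. Now the a-count is p+p! and (b-count)+1 = (p+p!-1)+1 = p+p!, so i ≠ j+1 fails. So xy^t z = a^{p+p!} b^{p+p!-1} ∉ L.
Contradiction. Therefore L is not regular.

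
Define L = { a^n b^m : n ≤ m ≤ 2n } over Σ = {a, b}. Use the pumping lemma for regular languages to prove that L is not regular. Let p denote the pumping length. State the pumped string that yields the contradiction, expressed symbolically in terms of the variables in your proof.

a^{p+k} b^p

Assume L is regular; let p be its pumping constant.
Take w = a^p b^p ∈ L (since p ≤ p ≤ 2p), with |w| = 2p ≥ p.
Write w = xyz as guaranteed by the lemma, with |xy| ≤ p and y is nonempty.
Because |xy| ≤ p and w begins with p copies of a, we have y = a^k with 1 ≤ k ≤ p.
Pump with i = 2: xy^2z = a^{p+k} b^p. Now n = p+k > p = m, so the condition n ≤ m fails. Thus xy^2z ∉ L.
This contradicts the pumping lemma, so L is not regular.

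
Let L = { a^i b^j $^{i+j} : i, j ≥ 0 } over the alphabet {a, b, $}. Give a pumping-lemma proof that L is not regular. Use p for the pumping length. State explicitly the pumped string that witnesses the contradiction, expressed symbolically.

Assume L is regular; let p be its pumping constant.
Take w = a^p b^p $^{2p} ∈ L (with i=j=p, i+j=2p), |w| = 4p ≥ p.
By the pumping lemma, w = xyz with |xy| ≤ p and |y| > 0.
Since the first p symbols of w are all a's and |xy| ≤ p, y lies entirely in the leading a-block: y = a^k for some k with 1 ≤ k ≤ p.
Consider xy^2z = a^{p+k} b^p $^{2p}. Now the a- and b-counts sum to 2p+k, but the $-count is 2p ≠ 2p+k. So xy^2z ∉ L.
This contradicts the pumping lemma, so L is not regular.

a^{p+k} b^p $^{2p}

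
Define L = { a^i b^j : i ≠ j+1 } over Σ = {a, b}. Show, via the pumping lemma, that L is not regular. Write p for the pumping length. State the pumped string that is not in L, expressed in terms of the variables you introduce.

a^{p+p!} b^{p+p!-1}

Toward a contradiction, assume L is regular with pumping length p.
Choose w = a^p b^{p+p!-1}. Since p ≠ (p+p!-1)+1 = p+p!, w ∈ L; and |w| ≥ p.
The pumping lemma gives a decomposition w = xyz where |xy| ≤ p and |y| ≥ 1.
The first p characters of w are a's, so xy (and hence y) consists only of a's. Write y = a^k, 1 ≤ k ≤ p.
Since 1 ≤ k ≤ p, k divides p!; set t = 1 + p!/k. Then xy^t z has p + (p!/k)·k = p + p! copies of a. Now the a-count is p+p! and (b-count)+1 = (p+p!-1)+1 = p+p!, so i ≠ j+1 fails. So xy^t z = a^{p+p!} b^{p+p!-1} ∉ L.
This contradicts the pumping lemma, so L is not regular.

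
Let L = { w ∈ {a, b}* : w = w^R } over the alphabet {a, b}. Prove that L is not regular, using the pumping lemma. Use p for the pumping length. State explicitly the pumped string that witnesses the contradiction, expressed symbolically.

a^{p+k} b a^p

Toward a contradiction, assume L is regular with pumping length p.
Take w = a^p b a^p, a palindrome of length 2p+1 ≥ p.
The pumping lemma gives a decomposition w = xyz where |xy| ≤ p and y is nonempty.
Because |xy| ≤ p and w begins with p copies of a, we have y = a^k with 1 ≤ k ≤ p.
Pump with i = 2: xy^2z = a^{p+k} b a^p. Its reverse is a^p b a^{p+k}, which differs from xy^2z since k ≥ 1. So xy^2z is not a palindrome and xy^2z ∉ L.
This contradicts the pumping lemma, so L is not regular.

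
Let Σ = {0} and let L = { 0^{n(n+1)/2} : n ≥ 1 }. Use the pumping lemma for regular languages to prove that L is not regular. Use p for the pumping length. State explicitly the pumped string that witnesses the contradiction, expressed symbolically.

0^{p(p+1)/2+k}

Suppose for contradiction that L is regular, and let p be the pumping length.
Take w = 0^{p(p+1)/2} ∈ L with |w| = p(p+1)/2 ≥ p.
Write w = xyz as guaranteed by the lemma, with |xy| ≤ p and |y| > 0.
Then y = 0^k for some k with 1 ≤ k ≤ p.
Pump with i = 2: xy^2z = 0^{p(p+1)/2+k}. Since 1 ≤ k ≤ p, p(p+1)/2 < p(p+1)/2+k ≤ p(p+1)/2+p < (p+1)(p+2)/2, so p(p+1)/2+k is strictly between consecutive triangular numbers. So xy^2z ∉ L.
This contradicts the pumping lemma, so L is not regular.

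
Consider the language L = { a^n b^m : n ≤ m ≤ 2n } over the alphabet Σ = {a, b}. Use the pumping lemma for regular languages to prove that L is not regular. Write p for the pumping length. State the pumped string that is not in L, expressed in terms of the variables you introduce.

Toward a contradiction, assume L is regular with pumping length p.
Take w = a^p b^p ∈ L (since p ≤ p ≤ 2p), with |w| = 2p ≥ p.
The pumping lemma gives a decomposition w = xyz where |xy| ≤ p and |y| ≥ 1.
Since the first p symbols of w are all a's and |xy| ≤ p, y lies entirely in the leading a-block: y = a^k for some k with 1 ≤ k ≤ p.
Pump with i = 2: xy^2z = a^{p+k} b^p. Now n = p+k > p = m, so the condition n ≤ m fails. Thus xy^2z ∉ L.
This contradicts the pumping lemma, so L is not regular.

a^{p+k} b^p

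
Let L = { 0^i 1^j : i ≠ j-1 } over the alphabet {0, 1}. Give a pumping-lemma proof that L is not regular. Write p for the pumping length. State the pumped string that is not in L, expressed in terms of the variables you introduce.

Assume L is regular. Let p be the pumping length given by the pumping lemma.
Choose w = 0^p 1^{p+p!+1}. Since p ≠ (p+p!+1)-1 = p+p!, w ∈ L; and |w| ≥ p.
By the pumping lemma, w = xyz with |xy| ≤ p and |y| ≥ 1.
The first p characters of w are 0's, so xy (and hence y) consists only of 0's. Write y = 0^k, 1 ≤ k ≤ p.
Since 1 ≤ k ≤ p, k divides p!; set t = 1 + p!/k. Then xy^t z has p + (p!/k)·k = p + p! copies of 0. Now the 0-count is p+p! and (1-count)-1 = (p+p!+1)-1 = p+p!, so i ≠ j-1 fails. So xy^t z = 0^{p+p!} 1^{p+p!+1} ∉ L.
This contradicts the pumping lemma, so L is not regular.

0^{p+p!} 1^{p+p!+1}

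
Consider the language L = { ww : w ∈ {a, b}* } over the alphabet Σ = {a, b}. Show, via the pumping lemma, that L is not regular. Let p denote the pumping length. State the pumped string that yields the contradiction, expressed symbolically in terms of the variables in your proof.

Toward a contradiction, assume L is regular with pumping length p.
Take w = a^p b^p a^p b^p = uu where u = a^pb^p; then w ∈ L and |w| = 4p ≥ p.
Write w = xyz as guaranteed by the lemma, with |xy| ≤ p and y is nonempty.
The first p characters of w are a's, so xy (and hence y) consists only of a's. Write y = a^k, 1 ≤ k ≤ p.
Pump with i = 2: xy^2z = a^{p+k} b^p a^p b^p, of length 4p+k. Suppose this equals vv. The string starts with a and ends with b, so v does too; thus the boundary between the two copies of v is a b→a transition. There is exactly one such transition, at position 2p+k, so |v| = 2p+k and |vv| = 4p+2k ≠ 4p+k since k ≥ 1. So xy^2z ∉ L.
This is a contradiction; hence L is not regular.

a^{p+k} b^p a^p b^p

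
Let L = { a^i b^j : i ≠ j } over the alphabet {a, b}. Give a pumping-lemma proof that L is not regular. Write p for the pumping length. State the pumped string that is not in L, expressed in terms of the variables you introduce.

a^{p+p!} b^{p+p!}

Assume L is regular. Let p be the pumping length given by the pumping lemma.
Choose w = a^p b^{p+p!}. Since p ≠ p+p!, w ∈ L; and |w| ≥ p.
By the pumping lemma, w = xyz with |xy| ≤ p and |y| > 0.
Since the first p symbols of w are all a's and |xy| ≤ p, y lies entirely in the leading a-block: y = a^k for some k with 1 ≤ k ≤ p.
Since 1 ≤ k ≤ p, k divides p!; set t = 1 + p!/k. Then xy^t z has p + (p!/k)·k = p + p! copies of a. Now the a-count equals the b-count, so i ≠ j fails. So xy^t z = a^{p+p!} b^{p+p!} ∉ L.
This is a contradiction; hence L is not regular.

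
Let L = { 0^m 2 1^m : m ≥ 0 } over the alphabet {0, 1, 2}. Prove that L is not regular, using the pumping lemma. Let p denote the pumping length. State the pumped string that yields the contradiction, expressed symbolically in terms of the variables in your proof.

Suppose for contradiction that L is regular, and let p be the pumping length.
Take w = 0^p 2 1^p ∈ L with |w| = 2p+1 ≥ p.
Write w = xyz as guaranteed by the lemma, with |xy| ≤ p and y is nonempty.
Because |xy| ≤ p and w begins with p copies of 0, we have y = 0^k with 1 ≤ k ≤ p.
Pump with i = 2: xy^2z = 0^{p+k} 2 1^p, which would require p+k = p. But k ≥ 1, so xy^2z ∉ L.
This is a contradiction; hence L is not regular.

0^{p+k} 2 1^p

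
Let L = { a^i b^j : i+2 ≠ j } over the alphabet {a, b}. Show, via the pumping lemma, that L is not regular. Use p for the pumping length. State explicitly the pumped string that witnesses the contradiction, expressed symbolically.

Assume L is regular. Let p be the pumping length given by the pumping lemma.
Choose w = a^p b^{p+p!+2}. Since p ≠ (p+p!+2)-2 = p+p!, w ∈ L; and |w| ≥ p.
By the pumping lemma, w = xyz with |xy| ≤ p and y is nonempty.
The first p characters of w are a's, so xy (and hence y) consists only of a's. Write y = a^k, 1 ≤ k ≤ p.
Since 1 ≤ k ≤ p, k divides p!; set t = 1 + p!/k. Then xy^t z has p + (p!/k)·k = p + p! copies of a. Now the a-count is p+p! and (b-count)-2 = (p+p!+2)-2 = p+p!, so i+2 ≠ j fails. So xy^t z = a^{p+p!} b^{p+p!+2} ∉ L.
Contradiction. Therefore L is not regular.

a^{p+p!} b^{p+p!+2}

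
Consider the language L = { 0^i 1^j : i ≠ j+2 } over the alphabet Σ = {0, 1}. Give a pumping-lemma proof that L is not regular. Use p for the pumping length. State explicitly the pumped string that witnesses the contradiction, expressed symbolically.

Assume L is regular. Let p be the pumping length given by the pumping lemma.
Choose w = 0^p 1^{p+p!-2}. Since p ≠ (p+p!-2)+2 = p+p!, w ∈ L; and |w| ≥ p.
The pumping lemma gives a decomposition w = xyz where |xy| ≤ p and |y| ≥ 1.
The first p characters of w are 0's, so xy (and hence y) consists only of 0's. Write y = 0^k, 1 ≤ k ≤ p.
Since 1 ≤ k ≤ p, k divides p!; set t = 1 + p!/k. Then xy^t z has p + (p!/k)·k = p + p! copies of 0. Now the 0-count is p+p! and (1-count)+2 = (p+p!-2)+2 = p+p!, so i ≠ j+2 fails. So xy^t z = 0^{p+p!} 1^{p+p!-2} ∉ L.
Contradiction. Therefore L is not regular.

0^{p+p!} 1^{p+p!-2}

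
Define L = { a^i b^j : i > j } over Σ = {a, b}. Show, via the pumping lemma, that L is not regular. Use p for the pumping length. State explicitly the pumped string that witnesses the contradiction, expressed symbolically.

a^{p+1-k} b^p

Assume L is regular. Let p be the pumping length given by the pumping lemma.
Choose w = a^{p+1} b^p ∈ L, with |w| = 2p+1 ≥ p.
The pumping lemma gives a decomposition w = xyz where |xy| ≤ p and |y| ≥ 1.
Because |xy| ≤ p and w begins with p copies of a, we have y = a^k with 1 ≤ k ≤ p.
Consider xy^0z = xz = a^{p+1-k} b^p. Since k ≥ 1, the a-count p+1-k is at most p, so i > j fails; thus xz ∉ L.
This is a contradiction; hence L is not regular.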